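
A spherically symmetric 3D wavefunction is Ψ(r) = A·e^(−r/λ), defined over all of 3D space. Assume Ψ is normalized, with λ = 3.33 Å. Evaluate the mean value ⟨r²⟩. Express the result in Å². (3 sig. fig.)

⟨r^2⟩ ≈ 33.3 Å^2

The expectation value is the |Ψ|²-weighted average of r^2: ∫ r^2|Ψ|² 4πr² dr.
The ratio of the moment integral to the normalization integral gives ⟨r²⟩ = 3·λ^2.
With λ = 3.33, ⟨r^2⟩ = 33.27.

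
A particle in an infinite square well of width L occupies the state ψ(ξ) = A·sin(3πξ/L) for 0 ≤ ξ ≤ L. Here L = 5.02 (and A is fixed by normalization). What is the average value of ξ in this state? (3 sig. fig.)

⟨ξ⟩ ≈ 2.51

By definition ⟨ξ⟩ = ∫ ξ |ψ(ξ)|² dξ.
With ∫₀^L sin²(nπξ/L) dξ = L/2, evaluating both integrals, ⟨ξ⟩ = L/2.
With L = 5.02, ⟨ξ⟩ = 2.510.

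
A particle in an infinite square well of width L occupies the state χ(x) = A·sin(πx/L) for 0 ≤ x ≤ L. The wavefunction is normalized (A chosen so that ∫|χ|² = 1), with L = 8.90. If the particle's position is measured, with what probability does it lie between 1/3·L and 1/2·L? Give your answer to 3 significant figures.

P ≈ 0.304

The probability is P = ∫ |χ|² dx over [1/3·L, 1/2·L].
Since A² = 1/(L/2), this is the region integral divided by the full normalization integral.
Substituting u = x/L, A² and the length scale cancel in the ratio: P = ∫_{1/3}^{1/2} sin(π·u)^2 du / ∫_{0}^{1} sin(π·u)^2 du.
Using ∫ sin(π·u)^2 du = u/2 - sin(2·π·u)/(4·π), the numerator is √(3)/(8·π) + 1/12 and the denominator is 1/2.
Taking the ratio, P = (√(3)/4 + π/6)/π.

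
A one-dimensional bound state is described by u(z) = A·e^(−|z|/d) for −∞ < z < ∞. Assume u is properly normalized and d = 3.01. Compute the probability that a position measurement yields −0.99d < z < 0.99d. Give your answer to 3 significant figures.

P ≈ 0.862

P = ∫_{−0.99d}^{0.99d} |u(z)|² dz.
With A² fixed by ∫|u|² = 1, i.e. A² = (d)^(−1), substitute and integrate.
Both integrals are even about z = 0, so only the z ≥ 0 halves are needed (the factors of 2 cancel). Substituting t = z/d, A² and the length scale cancel in the ratio: P = ∫_{0}^{0.99} e^(-2·t) dt / ∫_{0}^{∞} e^(-2·t) dt.
With ∫ e^(-2·t) dt = -e^(-2·t)/2 + C, the region integral is 1/2 - e^(-99/50)/2 and the full one is 1/2.
Taking the ratio, P = 0.8619.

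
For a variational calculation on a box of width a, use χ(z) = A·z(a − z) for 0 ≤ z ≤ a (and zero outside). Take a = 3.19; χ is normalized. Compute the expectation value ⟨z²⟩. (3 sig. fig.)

⟨z²⟩ = ∫ z^2 |χ|² dz over the full domain.
Since the A² factors cancel between numerator and denominator, ⟨z²⟩ = 2·a^2/7.
With a = 3.19, ⟨z^2⟩ = 2.907.

⟨z^2⟩ ≈ 2.91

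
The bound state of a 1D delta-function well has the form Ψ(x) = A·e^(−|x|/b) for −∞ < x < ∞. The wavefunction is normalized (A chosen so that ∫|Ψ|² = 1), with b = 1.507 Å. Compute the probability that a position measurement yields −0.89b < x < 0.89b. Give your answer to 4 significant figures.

P ≈ 0.8314

P = ∫_{−0.89b}^{0.89b} |Ψ(x)|² dx.
The normalization integral ∫|Ψ|²dx over the whole domain equals b·A², and A² cancels in the ratio.
By symmetry take twice the x ≥ 0 contribution in numerator and denominator; the 2's cancel. Substituting u = x/b, A² and the length scale cancel in the ratio: P = ∫_{0}^{0.89} e^(-2·u) du / ∫_{0}^{∞} e^(-2·u) du.
An antiderivative of e^(-2·u) is -e^(-2·u)/2; evaluating from 0 to 0.89 gives 1/2 - e^(-89/50)/2, while the full integral is 1/2.
This works out to P = 0.83136.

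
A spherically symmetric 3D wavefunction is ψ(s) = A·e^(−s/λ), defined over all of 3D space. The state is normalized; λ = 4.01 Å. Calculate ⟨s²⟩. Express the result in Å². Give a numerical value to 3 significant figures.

⟨s^2⟩ ≈ 48.2 Å^2

⟨s²⟩ = ∫ s^2 |ψ|² 4πs² ds over the full domain.
Since the A² factors cancel between numerator and denominator, ⟨s²⟩ = 3·λ^2.
With λ = 4.01, ⟨s^2⟩ = 48.24.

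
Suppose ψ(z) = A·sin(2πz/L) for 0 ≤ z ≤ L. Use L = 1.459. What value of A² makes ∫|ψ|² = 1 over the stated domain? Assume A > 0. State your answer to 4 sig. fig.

Normalization requires ∫|ψ|² dz = 1, integrated from 0 to L.
With ψ = A·sin(2πz/L), the integral evaluates to A²·[L/2].
So A² = (L/2)^(−1).
Substituting L = 1.459 gives A² = 1.3708, so A = 1.1708.

A^2 ≈ 1.371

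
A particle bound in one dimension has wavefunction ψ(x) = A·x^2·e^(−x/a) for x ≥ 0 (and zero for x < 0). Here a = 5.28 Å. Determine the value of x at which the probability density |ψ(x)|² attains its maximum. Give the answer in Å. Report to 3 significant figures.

x ≈ 10.6 Å

Set d/dx [|ψ(x)|²] = 0 and solve for x > 0.
Solving yields x = 2·a.
With a = 5.28, the most probable position is 10.56 Å.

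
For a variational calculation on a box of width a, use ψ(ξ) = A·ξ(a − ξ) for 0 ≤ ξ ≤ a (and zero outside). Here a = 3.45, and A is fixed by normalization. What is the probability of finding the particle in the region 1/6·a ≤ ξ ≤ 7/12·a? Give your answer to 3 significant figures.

|ψ|² is the probability density, so P = ∫_{1/6·a}^{7/12·a} |ψ|² dξ.
With A² fixed by ∫|ψ|² = 1, i.e. A² = (a^5/30)^(−1), substitute and integrate.
Let u = ξ/a; then A² and the length scale cancel, so P = ∫_{1/6}^{7/12} u^2·(1 - u)^2 du ÷ ∫_{0}^{1} u^2·(1 - u)^2 du.
Using ∫ u^2·(1 - u)^2 du = u^3·(6·u^2 - 15·u + 10)/30, the numerator is ≈ 0.020596 and the denominator is 1/30.
This works out to P = 0.6179.

P ≈ 0.618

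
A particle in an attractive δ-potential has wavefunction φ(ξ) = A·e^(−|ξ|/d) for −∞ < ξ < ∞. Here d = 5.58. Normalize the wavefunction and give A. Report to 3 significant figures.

Require ∫ |φ|² dξ = 1 over the whole domain.
With ∫₀^∞ ξ^0 e^(−αξ) dξ = 0!/α^1, with φ = A·e^(−|ξ|/d), the integral evaluates to A²·[d].
Setting this equal to 1 gives A² = 1/(d).
With d = 5.58: A² = 0.1792 and A = 0.4233.

A ≈ 0.423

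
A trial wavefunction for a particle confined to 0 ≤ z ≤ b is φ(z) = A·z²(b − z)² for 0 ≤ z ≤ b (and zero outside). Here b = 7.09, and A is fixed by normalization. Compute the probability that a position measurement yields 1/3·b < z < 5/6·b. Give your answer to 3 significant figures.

P = ∫_{1/3·b}^{5/6·b} |φ(z)|² dz.
Since A² = 1/(b^9/630), this is the region integral divided by the full normalization integral.
In terms of u = z/b (A² and the length scale cancel between numerator and denominator), P = [∫_{1/3}^{5/6} u^4·(1 - u)^4 du] / [∫_{0}^{1} u^4·(1 - u)^4 du].
Using ∫ u^4·(1 - u)^4 du = u^5·(70·u^4 - 315·u^3 + 540·u^2 - 420·u + 126)/630, the numerator is ≈ 0.0013432 and the denominator is 1/630.
This works out to P = 0.8462.

P ≈ 0.846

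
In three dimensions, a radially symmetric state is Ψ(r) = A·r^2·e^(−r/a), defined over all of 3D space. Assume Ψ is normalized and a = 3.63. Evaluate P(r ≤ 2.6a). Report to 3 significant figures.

P ≈ 0.268

Integrate the radial probability density 4πr²|Ψ|² over r ≤ 2.6a.
The full normalization integral is A²·[45·π·a^7/2] = 1, fixing A².
Let u = r/a; then A², 4π and the length scale all cancel, so P = ∫_{0}^{2.6} u^6·e^(-2·u) du ÷ ∫_{0}^{∞} u^6·e^(-2·u) du.
An antiderivative of u^6·e^(-2·u) is -(4·u^6 + 12·u^5 + 30·u^4 + 60·u^3 + 90·u^2 + 90·u + 45)·e^(-2·u)/8; evaluating from 0 to 2.6 gives ≈ 1.5053, while the full integral is 45/8.
The region integral divided by the full integral gives P = 0.2676.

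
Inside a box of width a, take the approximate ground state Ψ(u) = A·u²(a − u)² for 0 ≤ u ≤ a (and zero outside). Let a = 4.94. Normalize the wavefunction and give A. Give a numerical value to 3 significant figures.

Require ∫ |Ψ|² du = 1 over the whole domain.
The integral (without the A² prefactor) comes out to a^9/630.
Setting this equal to 1 gives A² = 1/(a^9/630).
With a = 4.94: A² = 0.0003596 and A = 0.01896.

A ≈ 0.0190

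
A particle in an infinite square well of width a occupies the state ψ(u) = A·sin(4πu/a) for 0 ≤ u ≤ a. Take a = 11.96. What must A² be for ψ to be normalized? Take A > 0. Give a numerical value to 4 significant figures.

Require ∫ |ψ|² du = 1 over the whole domain.
∫|ψ|² du = A²·(a/2).
Hence A² = 1/[a/2].
Substituting a = 11.96 gives A² = 0.16722, so A = 0.40893.

A^2 ≈ 0.1672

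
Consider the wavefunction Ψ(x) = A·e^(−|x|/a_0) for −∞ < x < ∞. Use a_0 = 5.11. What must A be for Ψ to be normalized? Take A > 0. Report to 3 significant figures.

A ≈ 0.442

Normalization requires ∫|Ψ|² dx = 1, integrated from −∞ to ∞.
Using ∫₀^∞ xⁿ e^(−αx) dx = n!/αⁿ⁺¹, carrying out the integral gives A² · a_0.
Setting this equal to 1 gives A² = 1/(a_0).
With a_0 = 5.11: A² = 0.1957 and A = 0.4424.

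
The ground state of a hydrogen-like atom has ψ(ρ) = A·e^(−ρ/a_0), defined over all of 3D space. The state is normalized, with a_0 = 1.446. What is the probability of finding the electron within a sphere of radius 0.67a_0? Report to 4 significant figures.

P ≈ 0.1522

Integrate the radial probability density 4πρ²|ψ|² over ρ ≤ 0.67a_0.
Normalization gives A² = 1/(π·a_0^3).
Substituting u = ρ/a_0, A², 4π and the length scale all cancel in the ratio: P = ∫_{0}^{0.67} u^2·e^(-2·u) du / ∫_{0}^{∞} u^2·e^(-2·u) du.
Using ∫ u^2·e^(-2·u) du = -(2·u^2 + 2·u + 1)·e^(-2·u)/4, the numerator is ≈ 0.0380490 and the denominator is 1/4.
This evaluates to P = 0.15220.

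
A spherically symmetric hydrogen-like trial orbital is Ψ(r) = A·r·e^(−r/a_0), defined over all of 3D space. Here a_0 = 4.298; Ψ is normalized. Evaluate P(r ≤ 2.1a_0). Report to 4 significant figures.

P ≈ 0.4102

P = ∫ |Ψ|² 4πr² dr over r ≤ 2.1a_0.
A² is fixed by ∫₀^∞ 4πr²|Ψ|² dr = 1, i.e. A² = (3·π·a_0^5)^(−1).
Substituting u = r/a_0, A², 4π and the length scale all cancel in the ratio: P = ∫_{0}^{2.1} u^4·e^(-2·u) du / ∫_{0}^{∞} u^4·e^(-2·u) du.
Using ∫ u^4·e^(-2·u) du = -(u^4/2 + u^3 + 3·u^2/2 + 3·u/2 + 3/4)·e^(-2·u), the numerator is ≈ 0.307630 and the denominator is 3/4.
This evaluates to P = 0.41017.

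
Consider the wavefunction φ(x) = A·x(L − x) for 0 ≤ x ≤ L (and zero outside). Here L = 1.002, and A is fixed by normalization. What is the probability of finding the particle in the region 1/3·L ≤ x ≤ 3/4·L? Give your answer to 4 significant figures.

P ≈ 0.6866

The probability is P = ∫ |φ|² dx over [1/3·L, 3/4·L].
The normalization integral ∫|φ|²dx over the whole domain equals L^5/30·A², and A² cancels in the ratio.
Substituting u = x/L, A² and the length scale cancel in the ratio: P = ∫_{1/3}^{3/4} u^2·(1 - u)^2 du / ∫_{0}^{1} u^2·(1 - u)^2 du.
With ∫ u^2·(1 - u)^2 du = u^3·(6·u^2 - 15·u + 10)/30 + C, the region integral is ≈ 0.0228869 and the full one is 1/30.
This works out to P = 0.68661.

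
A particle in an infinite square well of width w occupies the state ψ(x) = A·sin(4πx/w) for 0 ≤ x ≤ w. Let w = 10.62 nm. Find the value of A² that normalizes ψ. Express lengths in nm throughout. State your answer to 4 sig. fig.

Require ∫ |ψ|² dx = 1 over the whole domain.
With ψ = A·sin(4πx/w), the integral evaluates to A²·[w/2].
Hence A² = 1/[w/2].
With w = 10.62: A² = 0.18832 and A = 0.43396.

A^2 ≈ 0.1883 nm^(-1)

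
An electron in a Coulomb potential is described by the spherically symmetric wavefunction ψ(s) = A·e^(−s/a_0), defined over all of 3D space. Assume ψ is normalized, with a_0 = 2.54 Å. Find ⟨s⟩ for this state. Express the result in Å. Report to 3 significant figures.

⟨s⟩ ≈ 3.81 Å

⟨s⟩ = ∫ s |ψ|² 4πs² ds over the full domain.
Using ∫₀^∞ sⁿ e^(−αs) ds = n!/αⁿ⁺¹, since the A² factors cancel between numerator and denominator, ⟨s⟩ = 3·a_0/2.
With a_0 = 2.54, ⟨s⟩ = 3.810.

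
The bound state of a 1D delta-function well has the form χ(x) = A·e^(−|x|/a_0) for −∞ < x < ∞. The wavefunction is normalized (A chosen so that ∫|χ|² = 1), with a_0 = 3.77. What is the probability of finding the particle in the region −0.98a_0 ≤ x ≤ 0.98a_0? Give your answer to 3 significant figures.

P ≈ 0.859

|χ|² is the probability density, so P = ∫_{−0.98a_0}^{0.98a_0} |χ|² dx.
Since A² = 1/(a_0), this is the region integral divided by the full normalization integral.
By symmetry take twice the x ≥ 0 contribution in numerator and denominator; the 2's cancel. In terms of u = x/a_0 (A² and the length scale cancel between numerator and denominator), P = [∫_{0}^{0.98} e^(-2·u) du] / [∫_{0}^{∞} e^(-2·u) du].
An antiderivative of e^(-2·u) is -e^(-2·u)/2; evaluating from 0 to 0.98 gives 1/2 - e^(-49/25)/2, while the full integral is 1/2.
Taking the ratio, P = 0.8591.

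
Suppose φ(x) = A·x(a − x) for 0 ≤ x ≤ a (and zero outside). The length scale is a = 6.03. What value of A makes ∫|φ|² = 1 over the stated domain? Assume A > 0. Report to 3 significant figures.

A ≈ 0.0613

Require ∫ |φ|² dx = 1 over the whole domain.
Expanding the polynomial and integrating term by term, carrying out the integral gives A² · a^5/30.
Hence A² = 1/[a^5/30].
With a = 6.03: A² = 0.003763 and A = 0.06134.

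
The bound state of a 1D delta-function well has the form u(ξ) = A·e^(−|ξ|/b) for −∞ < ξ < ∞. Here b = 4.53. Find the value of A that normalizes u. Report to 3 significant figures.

Require ∫ |u|² dξ = 1 over the whole domain.
∫|u|² dξ = A²·(b).
So A² = (b)^(−1).
Substituting b = 4.53 gives A² = 0.2208, so A = 0.4698.

A ≈ 0.470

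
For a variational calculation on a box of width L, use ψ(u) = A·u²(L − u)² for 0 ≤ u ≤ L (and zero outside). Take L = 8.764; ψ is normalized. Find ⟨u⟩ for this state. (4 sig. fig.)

⟨u⟩ ≈ 4.382

By definition ⟨u⟩ = ∫ u |ψ(u)|² du.
Evaluating both integrals, ⟨u⟩ = L/2.
With L = 8.764, ⟨u⟩ = 4.3820.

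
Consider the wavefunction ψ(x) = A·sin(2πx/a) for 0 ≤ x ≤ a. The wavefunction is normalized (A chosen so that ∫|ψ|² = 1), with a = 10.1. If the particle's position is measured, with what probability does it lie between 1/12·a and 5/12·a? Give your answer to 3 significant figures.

P = ∫_{1/12·a}^{5/12·a} |ψ(x)|² dx.
The normalization integral ∫|ψ|²dx over the whole domain equals a/2·A², and A² cancels in the ratio.
In terms of u = x/a (A² and the length scale cancel between numerator and denominator), P = [∫_{1/12}^{5/12} sin(2·π·u)^2 du] / [∫_{0}^{1} sin(2·π·u)^2 du].
Using ∫ sin(2·π·u)^2 du = u/2 - sin(4·π·u)/(8·π), the numerator is √(3)/(8·π) + 1/6 and the denominator is 1/2.
Taking the ratio, P = (√(3)/4 + π/3)/π.

P ≈ 0.471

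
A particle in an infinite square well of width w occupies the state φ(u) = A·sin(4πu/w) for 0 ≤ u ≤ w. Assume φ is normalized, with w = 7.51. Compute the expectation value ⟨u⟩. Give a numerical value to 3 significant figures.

By definition ⟨u⟩ = ∫ u |φ(u)|² du.
With ∫₀^w sin²(nπu/w) du = w/2, since the A² factors cancel between numerator and denominator, ⟨u⟩ = w/2.
Putting w = 7.51 gives 3.755.

⟨u⟩ ≈ 3.76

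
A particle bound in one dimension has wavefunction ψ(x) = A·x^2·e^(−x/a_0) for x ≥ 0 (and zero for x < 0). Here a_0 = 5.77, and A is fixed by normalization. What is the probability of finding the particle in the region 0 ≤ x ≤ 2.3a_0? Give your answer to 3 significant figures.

P ≈ 0.487

The probability is P = ∫ |ψ|² dx over [0, 2.3a_0].
With A² fixed by ∫|ψ|² = 1, i.e. A² = (3·a_0^5/4)^(−1), substitute and integrate.
Substituting u = x/a_0, A² and the length scale cancel in the ratio: P = ∫_{0}^{2.3} u^4·e^(-2·u) du / ∫_{0}^{∞} u^4·e^(-2·u) du.
With ∫ u^4·e^(-2·u) du = -(u^4/2 + u^3 + 3·u^2/2 + 3·u/2 + 3/4)·e^(-2·u) + C, the region integral is ≈ 0.36507 and the full one is 3/4.
The result is P = 0.4868.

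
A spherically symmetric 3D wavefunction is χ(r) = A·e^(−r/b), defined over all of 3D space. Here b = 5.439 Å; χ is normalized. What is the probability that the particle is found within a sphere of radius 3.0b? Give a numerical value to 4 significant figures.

P ≈ 0.9380

Integrate the radial probability density 4πr²|χ|² over r ≤ 3.0b.
The full normalization integral is A²·[π·b^3] = 1, fixing A².
Substituting u = r/b, A², 4π and the length scale all cancel in the ratio: P = ∫_{0}^{3.0} u^2·e^(-2·u) du / ∫_{0}^{∞} u^2·e^(-2·u) du.
An antiderivative of u^2·e^(-2·u) is -(2·u^2 + 2·u + 1)·e^(-2·u)/4; evaluating from 0 to 3.0 gives 1/4 - 25·e^(-6)/4, while the full integral is 1/4.
The region integral divided by the full integral gives P = 0.93803.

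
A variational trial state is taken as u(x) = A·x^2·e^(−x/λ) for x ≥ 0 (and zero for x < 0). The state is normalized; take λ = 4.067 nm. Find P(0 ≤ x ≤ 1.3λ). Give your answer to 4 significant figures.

P ≈ 0.1226

|u|² is the probability density, so P = ∫_{0}^{1.3λ} |u|² dx.
The normalization integral ∫|u|²dx over the whole domain equals 3·λ^5/4·A², and A² cancels in the ratio.
Substituting t = x/λ, A² and the length scale cancel in the ratio: P = ∫_{0}^{1.3} t^4·e^(-2·t) dt / ∫_{0}^{∞} t^4·e^(-2·t) dt.
An antiderivative of t^4·e^(-2·t) is -(t^4/2 + t^3 + 3·t^2/2 + 3·t/2 + 3/4)·e^(-2·t); evaluating from 0 to 1.3 gives ≈ 0.0919324, while the full integral is 3/4.
This works out to P = 0.12258.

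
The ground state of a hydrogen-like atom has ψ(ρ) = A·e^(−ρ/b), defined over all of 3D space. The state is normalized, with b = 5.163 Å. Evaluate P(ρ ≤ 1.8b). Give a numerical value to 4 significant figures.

P = ∫ |ψ|² 4πρ² dρ over ρ ≤ 1.8b.
The full normalization integral is A²·[π·b^3] = 1, fixing A².
In terms of u = ρ/b (A², 4π and the length scale all cancel between numerator and denominator), P = [∫_{0}^{1.8} u^2·e^(-2·u) du] / [∫_{0}^{∞} u^2·e^(-2·u) du].
An antiderivative of u^2·e^(-2·u) is -(2·u^2 + 2·u + 1)·e^(-2·u)/4; evaluating from 0 to 1.8 gives 1/4 - 277·e^(-18/5)/100, while the full integral is 1/4.
This evaluates to P = 0.69725.

P ≈ 0.6973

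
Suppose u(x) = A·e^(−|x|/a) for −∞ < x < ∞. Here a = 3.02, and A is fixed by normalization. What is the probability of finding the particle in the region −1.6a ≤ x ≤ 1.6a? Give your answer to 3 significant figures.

P ≈ 0.959

|u|² is the probability density, so P = ∫_{−1.6a}^{1.6a} |u|² dx.
Since A² = 1/(a), this is the region integral divided by the full normalization integral.
Both integrals are even about x = 0, so only the x ≥ 0 halves are needed (the factors of 2 cancel). Substituting t = x/a, A² and the length scale cancel in the ratio: P = ∫_{0}^{1.6} e^(-2·t) dt / ∫_{0}^{∞} e^(-2·t) dt.
With ∫ e^(-2·t) dt = -e^(-2·t)/2 + C, the region integral is 1/2 - e^(-16/5)/2 and the full one is 1/2.
Taking the ratio, P = 0.9592.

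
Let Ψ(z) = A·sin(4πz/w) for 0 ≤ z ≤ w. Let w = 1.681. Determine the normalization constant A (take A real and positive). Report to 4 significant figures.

Normalization requires ∫|Ψ|² dz = 1, integrated from 0 to w.
Carrying out the integral gives A² · w/2.
Hence A² = 1/[w/2].
With w = 1.681: A² = 1.1898 and A = 1.0908.

A ≈ 1.091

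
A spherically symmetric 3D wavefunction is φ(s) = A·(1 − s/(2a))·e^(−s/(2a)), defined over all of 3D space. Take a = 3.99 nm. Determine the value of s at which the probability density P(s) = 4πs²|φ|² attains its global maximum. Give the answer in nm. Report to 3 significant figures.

s ≈ 20.9 nm

The maximum of P(s) = 4πs²|φ|² occurs where its derivative vanishes.
Solving yields s = a·(√(5) + 3).
With a = 3.99, the most probable radial distance is 20.89 nm.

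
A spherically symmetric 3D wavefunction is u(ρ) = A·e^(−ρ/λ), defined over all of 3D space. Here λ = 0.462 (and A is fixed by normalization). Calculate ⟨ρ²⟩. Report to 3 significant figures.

⟨ρ²⟩ = ∫ ρ^2 |u|² 4πρ² dρ over the full domain.
With ∫₀^∞ ρ^4 e^(−αρ) dρ = 4!/α^5, the ratio of the moment integral to the normalization integral gives ⟨ρ²⟩ = 3·λ^2.
Putting λ = 0.462 gives 0.6403.

⟨ρ^2⟩ ≈ 0.640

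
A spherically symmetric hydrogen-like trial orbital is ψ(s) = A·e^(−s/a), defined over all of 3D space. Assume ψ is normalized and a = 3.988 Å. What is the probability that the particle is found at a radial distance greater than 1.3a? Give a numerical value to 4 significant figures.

P ≈ 0.5184

P = ∫ |ψ|² 4πs² ds over s > 1.3a.
The full normalization integral is A²·[π·a^3] = 1, fixing A².
In terms of u = s/a (A², 4π and the length scale all cancel between numerator and denominator), P = [∫_{1.3}^{∞} u^2·e^(-2·u) du] / [∫_{0}^{∞} u^2·e^(-2·u) du].
An antiderivative of u^2·e^(-2·u) is -(2·u^2 + 2·u + 1)·e^(-2·u)/4; evaluating from 1.3 to ∞ gives 349·e^(-13/5)/200, while the full integral is 1/4.
The region integral divided by the full integral gives P = 0.51843.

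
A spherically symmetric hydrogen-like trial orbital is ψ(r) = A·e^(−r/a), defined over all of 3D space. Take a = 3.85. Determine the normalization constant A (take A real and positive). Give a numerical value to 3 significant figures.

The normalization condition is ∫|ψ|² 4πr² dr = 1 from 0 to ∞.
In 3D with spherical symmetry the volume element is 4πr² dr.
∫|ψ|² 4πr² dr = A²·(π·a^3).
Hence A² = 1/[π·a^3].
Plugging in a = 3.85 yields A = 0.07469.

A ≈ 0.0747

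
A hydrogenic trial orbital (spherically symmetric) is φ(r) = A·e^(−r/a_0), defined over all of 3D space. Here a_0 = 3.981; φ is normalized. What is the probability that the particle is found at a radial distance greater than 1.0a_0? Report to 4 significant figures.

Integrate the radial probability density 4πr²|φ|² over r > 1.0a_0.
Normalization gives A² = 1/(π·a_0^3).
In terms of u = r/a_0 (A², 4π and the length scale all cancel between numerator and denominator), P = [∫_{1.0}^{∞} u^2·e^(-2·u) du] / [∫_{0}^{∞} u^2·e^(-2·u) du].
Using ∫ u^2·e^(-2·u) du = -(2·u^2 + 2·u + 1)·e^(-2·u)/4, the numerator is 5·e^(-2)/4 and the denominator is 1/4.
This evaluates to P = 0.67668.

P ≈ 0.6767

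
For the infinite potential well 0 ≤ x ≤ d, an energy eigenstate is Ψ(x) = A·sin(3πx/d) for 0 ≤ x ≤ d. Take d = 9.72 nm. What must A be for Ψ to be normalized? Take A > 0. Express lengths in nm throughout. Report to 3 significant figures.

Require ∫ |Ψ|² dx = 1 over the whole domain.
The integral (without the A² prefactor) comes out to d/2.
Setting this equal to 1 gives A² = 1/(d/2).
Substituting d = 9.72 gives A² = 0.2058, so A = 0.4536.

A ≈ 0.454 nm^(-1/2)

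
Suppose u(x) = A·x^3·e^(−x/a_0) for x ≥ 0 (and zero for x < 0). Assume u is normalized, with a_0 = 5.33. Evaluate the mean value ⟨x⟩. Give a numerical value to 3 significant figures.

⟨x⟩ ≈ 18.7

The expectation value is the |u|²-weighted average of x: ∫ x|u|² dx.
Using ∫₀^∞ xⁿ e^(−αx) dx = n!/αⁿ⁺¹, evaluating both integrals, ⟨x⟩ = 7·a_0/2.
With a_0 = 5.33, ⟨x⟩ = 18.66.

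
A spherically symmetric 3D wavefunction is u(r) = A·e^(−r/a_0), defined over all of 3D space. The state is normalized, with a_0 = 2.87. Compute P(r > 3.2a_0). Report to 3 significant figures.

With dV = 4πr²dr, the probability is ∫|u|² dV over r > 3.2a_0.
Normalization gives A² = 1/(π·a_0^3).
Let t = r/a_0; then A², 4π and the length scale all cancel, so P = ∫_{3.2}^{∞} t^2·e^(-2·t) dt ÷ ∫_{0}^{∞} t^2·e^(-2·t) dt.
With ∫ t^2·e^(-2·t) dt = -(2·t^2 + 2·t + 1)·e^(-2·t)/4 + C, the region integral is 697·e^(-32/5)/100 and the full one is 1/4.
Taking the ratio yields P = 0.04632.

P ≈ 0.0463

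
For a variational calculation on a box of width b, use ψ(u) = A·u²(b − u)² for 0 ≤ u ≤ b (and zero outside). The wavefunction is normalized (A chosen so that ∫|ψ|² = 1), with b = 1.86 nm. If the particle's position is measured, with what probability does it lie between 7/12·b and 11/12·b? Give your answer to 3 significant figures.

|ψ|² is the probability density, so P = ∫_{7/12·b}^{11/12·b} |ψ|² du.
Since A² = 1/(b^9/630), this is the region integral divided by the full normalization integral.
In terms of t = u/b (A² and the length scale cancel between numerator and denominator), P = [∫_{7/12}^{11/12} t^4·(1 - t)^4 dt] / [∫_{0}^{1} t^4·(1 - t)^4 dt].
An antiderivative of t^4·(1 - t)^4 is t^5·(70·t^4 - 315·t^3 + 540·t^2 - 420·t + 126)/630; evaluating from 7/12 to 11/12 gives ≈ 0.00047929, while the full integral is 1/630.
Taking the ratio, P = 0.3019.

P ≈ 0.302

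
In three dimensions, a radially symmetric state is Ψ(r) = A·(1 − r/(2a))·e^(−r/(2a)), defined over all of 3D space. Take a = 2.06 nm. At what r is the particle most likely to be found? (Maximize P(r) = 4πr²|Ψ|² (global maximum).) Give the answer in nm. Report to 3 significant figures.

Set d/dr [P(r) = 4πr²|Ψ|²] = 0 and solve for r > 0.
Solving yields r = a·(√(5) + 3).
With a = 2.06, the most probable radial distance is 10.79 nm.

r ≈ 10.8 nm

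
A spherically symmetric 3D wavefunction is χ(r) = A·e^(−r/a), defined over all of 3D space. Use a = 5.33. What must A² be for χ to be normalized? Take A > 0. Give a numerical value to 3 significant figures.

Normalization requires ∫|χ|² 4πr² dr = 1, integrated from 0 to ∞.
∫|χ|² 4πr² dr = A²·(π·a^3).
Substituting a = 5.33 gives A² = 0.002102, so A = 0.04585.

A^2 ≈ 0.00210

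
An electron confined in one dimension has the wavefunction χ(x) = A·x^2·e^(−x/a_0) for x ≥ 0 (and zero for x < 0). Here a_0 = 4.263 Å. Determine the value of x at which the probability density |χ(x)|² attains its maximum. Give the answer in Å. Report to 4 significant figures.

x ≈ 8.526 Å

The maximum of |χ(x)|² occurs where its derivative vanishes.
This gives x = 2·a_0.
With a_0 = 4.263, the most probable position is 8.5260 Å.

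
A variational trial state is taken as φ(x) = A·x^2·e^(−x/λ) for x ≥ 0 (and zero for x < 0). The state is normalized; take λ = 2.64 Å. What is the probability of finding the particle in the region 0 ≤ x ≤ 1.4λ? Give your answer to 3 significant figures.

P ≈ 0.152

|φ|² is the probability density, so P = ∫_{0}^{1.4λ} |φ|² dx.
The normalization integral ∫|φ|²dx over the whole domain equals 3·λ^5/4·A², and A² cancels in the ratio.
Substituting u = x/λ, A² and the length scale cancel in the ratio: P = ∫_{0}^{1.4} u^4·e^(-2·u) du / ∫_{0}^{∞} u^4·e^(-2·u) du.
Using ∫ u^4·e^(-2·u) du = -(u^4/2 + u^3 + 3·u^2/2 + 3·u/2 + 3/4)·e^(-2·u), the numerator is ≈ 0.11424 and the denominator is 3/4.
Evaluating gives P = 0.1523.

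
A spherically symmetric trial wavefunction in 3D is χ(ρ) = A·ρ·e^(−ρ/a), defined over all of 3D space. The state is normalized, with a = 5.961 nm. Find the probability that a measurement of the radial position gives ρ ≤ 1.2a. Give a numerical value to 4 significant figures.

P ≈ 0.09587

P = ∫ |χ|² 4πρ² dρ over ρ ≤ 1.2a.
Normalization gives A² = 1/(3·π·a^5).
Substituting u = ρ/a, A², 4π and the length scale all cancel in the ratio: P = ∫_{0}^{1.2} u^4·e^(-2·u) du / ∫_{0}^{∞} u^4·e^(-2·u) du.
An antiderivative of u^4·e^(-2·u) is -(u^4/2 + u^3 + 3·u^2/2 + 3·u/2 + 3/4)·e^(-2·u); evaluating from 0 to 1.2 gives ≈ 0.0719014, while the full integral is 3/4.
The region integral divided by the full integral gives P = 0.095869.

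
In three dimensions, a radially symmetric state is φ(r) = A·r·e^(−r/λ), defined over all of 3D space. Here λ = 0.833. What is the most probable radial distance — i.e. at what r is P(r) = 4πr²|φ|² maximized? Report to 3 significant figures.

r ≈ 1.67

Differentiate P(r) = 4πr²|φ|² with respect to r and set to zero.
This gives r = 2·λ.
With λ = 0.833, the most probable radial distance is 1.666.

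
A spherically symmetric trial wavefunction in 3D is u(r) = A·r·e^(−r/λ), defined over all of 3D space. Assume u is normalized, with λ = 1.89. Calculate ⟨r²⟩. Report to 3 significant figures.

By definition ⟨r²⟩ = ∫ r^2 |u(r)|² 4πr² dr.
Using ∫₀^∞ rⁿ e^(−αr) dr = n!/αⁿ⁺¹, since the A² factors cancel between numerator and denominator, ⟨r²⟩ = 15·λ^2/2.
Putting λ = 1.89 gives 26.79.

⟨r^2⟩ ≈ 26.8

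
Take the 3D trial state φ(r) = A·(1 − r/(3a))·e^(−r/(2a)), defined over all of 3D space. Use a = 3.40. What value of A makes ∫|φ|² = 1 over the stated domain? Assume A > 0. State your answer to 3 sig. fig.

A ≈ 0.0551

The normalization condition is ∫|φ|² 4πr² dr = 1 from 0 to ∞.
Carrying out the integral gives A² · 8·π·a^3/3.
Hence A² = 1/[8·π·a^3/3].
Plugging in a = 3.40 yields A = 0.05511.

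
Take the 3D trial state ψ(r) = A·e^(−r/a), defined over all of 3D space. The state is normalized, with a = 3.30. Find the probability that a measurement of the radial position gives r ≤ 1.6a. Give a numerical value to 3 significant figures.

With dV = 4πr²dr, the probability is ∫|ψ|² dV over r ≤ 1.6a.
Normalization gives A² = 1/(π·a^3).
In terms of u = r/a (A², 4π and the length scale all cancel between numerator and denominator), P = [∫_{0}^{1.6} u^2·e^(-2·u) du] / [∫_{0}^{∞} u^2·e^(-2·u) du].
Using ∫ u^2·e^(-2·u) du = -(2·u^2 + 2·u + 1)·e^(-2·u)/4, the numerator is 1/4 - 233·e^(-16/5)/100 and the denominator is 1/4.
Taking the ratio yields P = 0.6201.

P ≈ 0.620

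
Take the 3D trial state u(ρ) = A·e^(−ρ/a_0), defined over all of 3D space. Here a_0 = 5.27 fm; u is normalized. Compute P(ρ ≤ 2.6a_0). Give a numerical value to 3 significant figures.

Integrate the radial probability density 4πρ²|u|² over ρ ≤ 2.6a_0.
A² is fixed by ∫₀^∞ 4πρ²|u|² dρ = 1, i.e. A² = (π·a_0^3)^(−1).
Substituting t = ρ/a_0, A², 4π and the length scale all cancel in the ratio: P = ∫_{0}^{2.6} t^2·e^(-2·t) dt / ∫_{0}^{∞} t^2·e^(-2·t) dt.
With ∫ t^2·e^(-2·t) dt = -(2·t^2 + 2·t + 1)·e^(-2·t)/4 + C, the region integral is 1/4 - 493·e^(-26/5)/100 and the full one is 1/4.
The region integral divided by the full integral gives P = 0.8912.

P ≈ 0.891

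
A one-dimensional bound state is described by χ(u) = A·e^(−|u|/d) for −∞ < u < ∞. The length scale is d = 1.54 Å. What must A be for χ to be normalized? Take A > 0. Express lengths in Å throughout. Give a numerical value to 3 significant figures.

A ≈ 0.806 Å^(-1/2)

We need A² ∫|f|² du = 1, taking the integral from −∞ to ∞.
The integral (without the A² prefactor) comes out to d.
With d = 1.54: A² = 0.6494 and A = 0.8058.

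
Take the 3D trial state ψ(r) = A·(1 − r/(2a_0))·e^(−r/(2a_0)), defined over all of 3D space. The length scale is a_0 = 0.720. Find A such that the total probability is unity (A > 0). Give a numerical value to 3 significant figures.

We need A² ∫|f|² 4πr² dr = 1, taking the integral from 0 to ∞.
Using ∫₀^∞ rⁿ e^(−αr) dr = n!/αⁿ⁺¹, with ψ = A·(1 − r/(2a_0))·e^(−r/(2a_0)), the integral evaluates to A²·[8·π·a_0^3].
So A² = (8·π·a_0^3)^(−1).
Plugging in a_0 = 0.720 yields A = 0.3265.

A ≈ 0.326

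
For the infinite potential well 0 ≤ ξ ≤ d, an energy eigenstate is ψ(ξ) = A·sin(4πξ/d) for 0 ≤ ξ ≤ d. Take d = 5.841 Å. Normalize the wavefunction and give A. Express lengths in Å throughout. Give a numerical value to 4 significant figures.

A ≈ 0.5852 Å^(-1/2)

Require ∫ |ψ|² dξ = 1 over the whole domain.
Using sin²θ = (1 − cos 2θ)/2, carrying out the integral gives A² · d/2.
Setting this equal to 1 gives A² = 1/(d/2).
With d = 5.841: A² = 0.34241 and A = 0.58516.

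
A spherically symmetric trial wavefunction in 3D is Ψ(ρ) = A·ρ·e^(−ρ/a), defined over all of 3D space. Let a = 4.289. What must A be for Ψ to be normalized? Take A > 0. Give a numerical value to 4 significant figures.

A ≈ 0.008550

We need A² ∫|f|² 4πρ² dρ = 1, taking the integral from 0 to ∞.
In 3D with spherical symmetry the volume element is 4πρ² dρ.
The integral (without the A² prefactor) comes out to 3·π·a^5.
Setting this equal to 1 gives A² = 1/(3·π·a^5).
With a = 4.289: A² = 0.000073105 and A = 0.0085502.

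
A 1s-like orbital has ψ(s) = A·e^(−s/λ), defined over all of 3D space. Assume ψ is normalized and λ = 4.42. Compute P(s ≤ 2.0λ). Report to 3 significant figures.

P ≈ 0.762

P = ∫ |ψ|² 4πs² ds over s ≤ 2.0λ.
Normalization gives A² = 1/(π·λ^3).
Substituting u = s/λ, A², 4π and the length scale all cancel in the ratio: P = ∫_{0}^{2.0} u^2·e^(-2·u) du / ∫_{0}^{∞} u^2·e^(-2·u) du.
An antiderivative of u^2·e^(-2·u) is -(2·u^2 + 2·u + 1)·e^(-2·u)/4; evaluating from 0 to 2.0 gives 1/4 - 13·e^(-4)/4, while the full integral is 1/4.
The region integral divided by the full integral gives P = 0.7619.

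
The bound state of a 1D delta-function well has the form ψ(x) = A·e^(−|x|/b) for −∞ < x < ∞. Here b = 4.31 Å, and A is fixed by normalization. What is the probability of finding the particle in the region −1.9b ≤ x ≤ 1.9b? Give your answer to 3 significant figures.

P ≈ 0.978

|ψ|² is the probability density, so P = ∫_{−1.9b}^{1.9b} |ψ|² dx.
The normalization integral ∫|ψ|²dx over the whole domain equals b·A², and A² cancels in the ratio.
By symmetry take twice the x ≥ 0 contribution in numerator and denominator; the 2's cancel. Let u = x/b; then A² and the length scale cancel, so P = ∫_{0}^{1.9} e^(-2·u) du ÷ ∫_{0}^{∞} e^(-2·u) du.
With ∫ e^(-2·u) du = -e^(-2·u)/2 + C, the region integral is 1/2 - e^(-19/5)/2 and the full one is 1/2.
The result is P = 0.9776.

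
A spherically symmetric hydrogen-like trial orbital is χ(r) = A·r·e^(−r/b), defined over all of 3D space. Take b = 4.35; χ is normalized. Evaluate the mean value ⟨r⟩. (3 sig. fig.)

The expectation value is the |χ|²-weighted average of r: ∫ r|χ|² 4πr² dr.
Evaluating both integrals, ⟨r⟩ = 5·b/2.
Putting b = 4.35 gives 10.88.

⟨r⟩ ≈ 10.9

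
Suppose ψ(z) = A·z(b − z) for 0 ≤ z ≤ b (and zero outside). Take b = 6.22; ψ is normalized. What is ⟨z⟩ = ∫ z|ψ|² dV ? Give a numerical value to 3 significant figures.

By definition ⟨z⟩ = ∫ z |ψ(z)|² dz.
The ratio of the moment integral to the normalization integral gives ⟨z⟩ = b/2.
Putting b = 6.22 gives 3.110.

⟨z⟩ ≈ 3.11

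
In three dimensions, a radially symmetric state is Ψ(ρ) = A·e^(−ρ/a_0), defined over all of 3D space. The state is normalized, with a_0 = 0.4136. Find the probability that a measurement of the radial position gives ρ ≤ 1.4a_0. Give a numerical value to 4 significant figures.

P ≈ 0.5305

With dV = 4πρ²dρ, the probability is ∫|Ψ|² dV over ρ ≤ 1.4a_0.
A² is fixed by ∫₀^∞ 4πρ²|Ψ|² dρ = 1, i.e. A² = (π·a_0^3)^(−1).
Substituting u = ρ/a_0, A², 4π and the length scale all cancel in the ratio: P = ∫_{0}^{1.4} u^2·e^(-2·u) du / ∫_{0}^{∞} u^2·e^(-2·u) du.
With ∫ u^2·e^(-2·u) du = -(2·u^2 + 2·u + 1)·e^(-2·u)/4 + C, the region integral is 1/4 - 193·e^(-14/5)/100 and the full one is 1/4.
The region integral divided by the full integral gives P = 0.53055.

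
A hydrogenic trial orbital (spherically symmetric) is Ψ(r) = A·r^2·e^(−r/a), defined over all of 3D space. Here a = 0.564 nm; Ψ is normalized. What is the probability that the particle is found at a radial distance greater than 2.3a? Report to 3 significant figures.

With dV = 4πr²dr, the probability is ∫|Ψ|² dV over r > 2.3a.
A² is fixed by ∫₀^∞ 4πr²|Ψ|² dr = 1, i.e. A² = (45·π·a^7/2)^(−1).
In terms of u = r/a (A², 4π and the length scale all cancel between numerator and denominator), P = [∫_{2.3}^{∞} u^6·e^(-2·u) du] / [∫_{0}^{∞} u^6·e^(-2·u) du].
Using ∫ u^6·e^(-2·u) du = -(4·u^6 + 12·u^5 + 30·u^4 + 60·u^3 + 90·u^2 + 90·u + 45)·e^(-2·u)/8, the numerator is ≈ 4.6014 and the denominator is 45/8.
This evaluates to P = 0.8180.

P ≈ 0.818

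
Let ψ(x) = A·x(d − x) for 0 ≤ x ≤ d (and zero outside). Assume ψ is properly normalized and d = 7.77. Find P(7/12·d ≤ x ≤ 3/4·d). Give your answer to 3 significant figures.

|ψ|² is the probability density, so P = ∫_{7/12·d}^{3/4·d} |ψ|² dx.
With A² fixed by ∫|ψ|² = 1, i.e. A² = (d^5/30)^(−1), substitute and integrate.
Substituting u = x/d, A² and the length scale cancel in the ratio: P = ∫_{7/12}^{3/4} u^2·(1 - u)^2 du / ∫_{0}^{1} u^2·(1 - u)^2 du.
With ∫ u^2·(1 - u)^2 du = u^3·(6·u^2 - 15·u + 10)/30 + C, the region integral is ≈ 0.0081035 and the full one is 1/30.
Evaluating gives P = 0.2431.

P ≈ 0.243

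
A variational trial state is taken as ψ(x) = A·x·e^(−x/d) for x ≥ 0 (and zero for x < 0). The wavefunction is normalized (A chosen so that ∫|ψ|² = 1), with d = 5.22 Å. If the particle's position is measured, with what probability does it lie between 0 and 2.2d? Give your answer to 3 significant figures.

P ≈ 0.815

P = ∫_{0}^{2.2d} |ψ(x)|² dx.
With A² fixed by ∫|ψ|² = 1, i.e. A² = (d^3/4)^(−1), substitute and integrate.
Substituting u = x/d, A² and the length scale cancel in the ratio: P = ∫_{0}^{2.2} u^2·e^(-2·u) du / ∫_{0}^{∞} u^2·e^(-2·u) du.
An antiderivative of u^2·e^(-2·u) is -(2·u^2 + 2·u + 1)·e^(-2·u)/4; evaluating from 0 to 2.2 gives 1/4 - 377·e^(-22/5)/100, while the full integral is 1/4.
Evaluating gives P = 0.8149.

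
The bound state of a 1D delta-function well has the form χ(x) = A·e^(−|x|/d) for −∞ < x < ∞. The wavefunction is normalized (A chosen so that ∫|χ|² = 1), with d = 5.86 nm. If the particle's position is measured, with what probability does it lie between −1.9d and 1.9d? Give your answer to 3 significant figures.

|χ|² is the probability density, so P = ∫_{−1.9d}^{1.9d} |χ|² dx.
The normalization integral ∫|χ|²dx over the whole domain equals d·A², and A² cancels in the ratio.
Both integrals are even about x = 0, so only the x ≥ 0 halves are needed (the factors of 2 cancel). In terms of u = x/d (A² and the length scale cancel between numerator and denominator), P = [∫_{0}^{1.9} e^(-2·u) du] / [∫_{0}^{∞} e^(-2·u) du].
Using ∫ e^(-2·u) du = -e^(-2·u)/2, the numerator is 1/2 - e^(-19/5)/2 and the denominator is 1/2.
The result is P = 0.9776.

P ≈ 0.978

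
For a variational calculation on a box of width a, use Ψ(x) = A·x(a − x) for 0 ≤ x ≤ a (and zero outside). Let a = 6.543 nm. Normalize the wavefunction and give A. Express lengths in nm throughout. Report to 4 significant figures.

Require ∫ |Ψ|² dx = 1 over the whole domain.
Expanding the polynomial and integrating term by term, the integral (without the A² prefactor) comes out to a^5/30.
So A² = (a^5/30)^(−1).
Substituting a = 6.543 gives A² = 0.0025017, so A = 0.050017.

A ≈ 0.05002 nm^(-5/2)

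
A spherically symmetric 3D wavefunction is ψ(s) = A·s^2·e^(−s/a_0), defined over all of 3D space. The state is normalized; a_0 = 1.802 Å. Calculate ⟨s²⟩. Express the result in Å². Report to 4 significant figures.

By definition ⟨s²⟩ = ∫ s^2 |ψ(s)|² 4πs² ds.
Recall ∫₀^∞ s^m e^(−s/β) ds = m!·β^(m+1), evaluating both integrals, ⟨s²⟩ = 14·a_0^2.
With a_0 = 1.802, ⟨s^2⟩ = 45.461.

⟨s^2⟩ ≈ 45.46 Å^2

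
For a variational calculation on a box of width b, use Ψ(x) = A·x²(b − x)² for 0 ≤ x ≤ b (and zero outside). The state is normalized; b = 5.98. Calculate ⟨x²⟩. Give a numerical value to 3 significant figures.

⟨x^2⟩ ≈ 9.75

By definition ⟨x²⟩ = ∫ x^2 |Ψ(x)|² dx.
Evaluating both integrals, ⟨x²⟩ = 3·b^2/11.
With b = 5.98, ⟨x^2⟩ = 9.753.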